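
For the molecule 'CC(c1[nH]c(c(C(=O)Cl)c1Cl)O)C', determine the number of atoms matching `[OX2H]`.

The query [OX2H] means: aliphatic oxygen with two connections, one of which is H — an -OH oxygen.
Check the 13 heavy atoms by environment: 1× n (aromatic, H1, X3) → no; 4× c (aromatic, H0, X3) → no; 1× O (H1, X2) → match; 1× C (H1, X4) → no; 2× C (H3, X4) → no; 1× C (H0, X3) → no; 1× O (H0, X1) → no; 2× Cl (H0, X1) → no.
That gives 1 matching atom.

1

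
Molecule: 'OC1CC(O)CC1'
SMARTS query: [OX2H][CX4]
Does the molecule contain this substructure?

The pattern [OX2H][CX4] describes a hydroxyl oxygen bound to an sp3 (X4) carbon — an aliphatic alcohol.
The molecule carries a hydroxyl group (-OH), whose atoms satisfy every constraint of the query, so the pattern matches.

Yes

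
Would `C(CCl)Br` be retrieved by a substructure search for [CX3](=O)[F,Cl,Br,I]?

No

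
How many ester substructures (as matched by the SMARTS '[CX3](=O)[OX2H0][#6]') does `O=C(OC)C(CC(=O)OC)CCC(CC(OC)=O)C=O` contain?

[CX3](=O)[OX2H0][#6] is the SMARTS for an ester: a carbonyl carbon bonded to an oxygen that is itself bonded to carbon (no H on that O).
The molecule carries 3 separate instances of a methyl-ester group (-C(=O)OCH3) meeting every constraint; each maps to a distinct set of atoms, giving 3 matches.

3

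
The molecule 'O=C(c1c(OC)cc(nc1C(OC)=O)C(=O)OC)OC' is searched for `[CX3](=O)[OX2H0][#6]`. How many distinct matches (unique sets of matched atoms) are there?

[CX3](=O)[OX2H0][#6] is the SMARTS for an ester: a carbonyl carbon bonded to an oxygen that is itself bonded to carbon (no H on that O).
The molecule carries 3 separate instances of a methyl-ester group (-C(=O)OCH3) meeting every constraint; each maps to a distinct set of atoms, giving 3 matches.

3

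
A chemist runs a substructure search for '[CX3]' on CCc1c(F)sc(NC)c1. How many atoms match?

0

The query [CX3] means: C with X3: aliphatic carbon with exactly 3 total connections.
Check the 10 heavy atoms by environment: 1× s (aromatic, X2) → no; 4× c (aromatic, X3) → no; 1× N (X3) → no; 3× C (X4) → no; 1× F (X1) → no.
No environment satisfies the query, so 0 matching atoms.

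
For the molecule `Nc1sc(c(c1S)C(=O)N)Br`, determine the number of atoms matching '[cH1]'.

0

Check the 11 heavy atoms by environment: 1× s (aromatic, H0) → no; 4× c (aromatic, H0) → no; 1× Br (H0) → no; 1× C (H0) → no; 1× O (H0) → no; 2× N (H2) → no; 1× S (H1) → no.
No environment satisfies the query, so 0 matching atoms.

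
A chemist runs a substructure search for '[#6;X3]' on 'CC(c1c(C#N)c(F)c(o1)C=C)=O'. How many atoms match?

7

The query [#6;X3] means: any carbon (aromatic or not) with three total connections.
Check the 13 heavy atoms by environment: 1× o (aromatic, X2) → no; 4× c (aromatic, X3) → match; 1× C (X2) → no; 1× N (X1) → no; 1× F (X1) → no; 3× C (X3) → match; 1× O (X1) → no; 1× C (X4) → no.
Summing the matching environments: 4 + 3 = 7 matching atoms.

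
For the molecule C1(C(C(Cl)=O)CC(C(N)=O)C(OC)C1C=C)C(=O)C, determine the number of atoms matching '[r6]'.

6

The query [r6] means: r6 matches atoms in a six-membered ring.
Check the 19 heavy atoms by environment: 6× C (in 6-ring) → match; 7× C (acyclic) → no; 4× O (acyclic) → no; 1× Cl (acyclic) → no; 1× N (acyclic) → no.
That gives 6 matching atoms.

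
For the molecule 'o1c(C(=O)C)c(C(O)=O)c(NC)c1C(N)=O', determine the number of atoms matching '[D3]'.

7

The query [D3] means: atom with exactly three heavy-atom neighbours.
Check the 16 heavy atoms by environment: 1× o (aromatic, D2) → no; 4× c (aromatic, D3) → match; 3× C (D3) → match; 4× O (D1) → no; 1× N (D1) → no; 2× C (D1) → no; 1× N (D2) → no.
Summing the matching environments: 4 + 3 = 7 matching atoms.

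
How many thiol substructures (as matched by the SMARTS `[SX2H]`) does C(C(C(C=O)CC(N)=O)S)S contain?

[SX2H] is the SMARTS for a thiol: an aliphatic sulfur with two connections, one being H.
The molecule carries 2 separate instances of a thiol (-SH) meeting every constraint; each maps to a distinct set of atoms, giving 2 matches.

2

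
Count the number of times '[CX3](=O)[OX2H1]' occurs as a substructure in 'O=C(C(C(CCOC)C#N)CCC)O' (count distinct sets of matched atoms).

[CX3](=O)[OX2H1] is the SMARTS for a carboxylic acid: an sp2 carbon double-bonded to O and single-bonded to an -OH oxygen.
Exactly one fragment in the molecule meets all constraints, giving 1 match.

1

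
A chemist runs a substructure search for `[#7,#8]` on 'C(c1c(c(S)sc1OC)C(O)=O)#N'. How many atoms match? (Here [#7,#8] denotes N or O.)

4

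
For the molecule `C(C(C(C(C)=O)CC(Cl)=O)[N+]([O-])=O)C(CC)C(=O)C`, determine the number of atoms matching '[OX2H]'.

0

The query [OX2H] means: aliphatic oxygen with two connections, one of which is H — an -OH oxygen.
Check the 19 heavy atoms by environment: 3× C (H3, X4) → no; 3× C (H2, X4) → no; 3× C (H1, X4) → no; 1× N (charge +1, H0, X3) → no; 1× O (charge -1, H0, X1) → no; 4× O (H0, X1) → no; 3× C (H0, X3) → no; 1× Cl (H0, X1) → no.
No environment satisfies the query, so 0 matching atoms.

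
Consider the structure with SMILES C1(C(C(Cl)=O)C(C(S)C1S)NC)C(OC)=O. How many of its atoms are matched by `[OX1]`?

2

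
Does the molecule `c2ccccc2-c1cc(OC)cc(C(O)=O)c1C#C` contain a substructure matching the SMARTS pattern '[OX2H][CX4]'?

No

The pattern [OX2H][CX4] describes a hydroxyl oxygen bound to an sp3 (X4) carbon — an aliphatic alcohol.
The closest candidate here is a carboxylic acid group (-C(=O)OH), but the -OH is on a CX3 carbonyl carbon, not a CX4 carbon. No other fragment satisfies the full query, so there is no match.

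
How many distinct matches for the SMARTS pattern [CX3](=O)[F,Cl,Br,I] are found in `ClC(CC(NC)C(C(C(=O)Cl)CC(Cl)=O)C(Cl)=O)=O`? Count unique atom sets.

[CX3](=O)[F,Cl,Br,I] is the SMARTS for an acyl halide: a carbonyl carbon bonded to a halogen.
The molecule carries 4 separate instances of an acyl chloride (-C(=O)Cl) meeting every constraint; each maps to a distinct set of atoms, giving 4 matches.

4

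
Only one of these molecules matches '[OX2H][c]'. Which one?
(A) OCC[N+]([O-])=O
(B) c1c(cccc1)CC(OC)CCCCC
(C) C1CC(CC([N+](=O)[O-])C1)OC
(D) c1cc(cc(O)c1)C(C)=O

D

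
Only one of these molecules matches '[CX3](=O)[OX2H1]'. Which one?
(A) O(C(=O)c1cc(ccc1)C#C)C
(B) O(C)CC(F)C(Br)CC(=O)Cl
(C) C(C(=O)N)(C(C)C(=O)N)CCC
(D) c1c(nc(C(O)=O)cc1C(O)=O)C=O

[CX3](=O)[OX2H1] describes an sp2 carbon double-bonded to O and single-bonded to an -OH oxygen (a carboxylic acid).
(A) has a methyl-ester group (-C(=O)OCH3) but the singly-bonded O has no H (OX2H0, not OX2H1).
(B) has an acyl chloride (-C(=O)Cl) but the carbonyl is bonded to Cl, not to an -OH oxygen.
(C) has a primary amide (-C(=O)NH2) but the carbonyl is bonded to N, not to an -OH oxygen.
(D) contains a carboxylic acid group (-C(=O)OH), which satisfies every atom and bond constraint.
So the answer is (D).

D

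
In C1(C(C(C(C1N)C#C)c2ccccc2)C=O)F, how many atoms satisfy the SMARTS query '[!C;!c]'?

3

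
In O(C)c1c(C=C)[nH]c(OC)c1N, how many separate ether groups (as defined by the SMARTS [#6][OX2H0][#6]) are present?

2

[#6][OX2H0][#6] is the SMARTS for an ether: an aliphatic oxygen bridging two carbons with no H on the oxygen.
The molecule carries 2 separate instances of a methoxy ether (-OCH3) meeting every constraint; each maps to a distinct set of atoms, giving 2 matches.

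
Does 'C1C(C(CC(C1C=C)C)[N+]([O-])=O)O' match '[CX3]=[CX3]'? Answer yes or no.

Yes

The pattern [CX3]=[CX3] describes a non-aromatic C=C double bond between two sp2 carbons — an alkene.
The molecule carries a vinyl group (-CH=CH2), whose atoms satisfy every constraint of the query, so the pattern matches.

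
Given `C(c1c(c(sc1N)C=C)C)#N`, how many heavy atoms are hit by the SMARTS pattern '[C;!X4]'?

3

The query [C;!X4] means: aliphatic carbon that does not have four total connections.
Check the 11 heavy atoms by environment: 1× s (aromatic, X2) → no; 4× c (aromatic, X3) → no; 1× C (X2) → match; 1× N (X1) → no; 1× N (X3) → no; 2× C (X3) → match; 1× C (X4) → no.
Summing the matching environments: 1 + 2 = 3 matching atoms.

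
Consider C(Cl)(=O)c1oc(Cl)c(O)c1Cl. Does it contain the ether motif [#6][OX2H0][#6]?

No

The pattern [#6][OX2H0][#6] describes an aliphatic oxygen bridging two carbons with no H on the oxygen — an ether.
The closest candidate here is a hydroxyl group (-OH), but the oxygen has H1, not H0 bridging two carbons. No other fragment satisfies the full query, so there is no match.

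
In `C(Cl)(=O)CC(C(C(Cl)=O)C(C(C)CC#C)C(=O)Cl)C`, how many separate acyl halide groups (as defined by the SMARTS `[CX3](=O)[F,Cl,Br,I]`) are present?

3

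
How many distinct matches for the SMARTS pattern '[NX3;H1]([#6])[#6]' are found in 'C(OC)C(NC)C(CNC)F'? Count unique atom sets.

[NX3;H1]([#6])[#6] is the SMARTS for a secondary amine: a trivalent nitrogen with one H, bonded to two carbons.
The molecule carries 2 separate instances of an N-methylamino group (-NHCH3) meeting every constraint; each maps to a distinct set of atoms, giving 2 matches.

2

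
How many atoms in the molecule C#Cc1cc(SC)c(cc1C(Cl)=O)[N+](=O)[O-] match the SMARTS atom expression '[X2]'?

3

Check the 16 heavy atoms by environment: 6× c (aromatic, X3) → no; 2× C (X2) → match; 1× C (X3) → no; 2× O (X1) → no; 1× Cl (X1) → no; 1× S (X2) → match; 1× C (X4) → no; 1× N (charge +1, X3) → no; 1× O (charge -1, X1) → no.
Summing the matching environments: 2 + 1 = 3 matching atoms.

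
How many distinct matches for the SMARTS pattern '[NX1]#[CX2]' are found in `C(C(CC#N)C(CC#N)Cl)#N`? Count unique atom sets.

3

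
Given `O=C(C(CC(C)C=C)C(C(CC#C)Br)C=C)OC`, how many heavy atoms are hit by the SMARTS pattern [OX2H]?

The query [OX2H] means: aliphatic oxygen with two connections, one of which is H — an -OH oxygen.
Check the 18 heavy atoms by environment: 2× C (H2, X4) → no; 4× C (H1, X4) → no; 2× C (H3, X4) → no; 2× C (H1, X3) → no; 2× C (H2, X3) → no; 1× C (H0, X3) → no; 1× O (H0, X1) → no; 1× O (H0, X2) → no; 1× Br (H0, X1) → no; 1× C (H0, X2) → no; 1× C (H1, X2) → no.
No environment satisfies the query, so 0 matching atoms.

0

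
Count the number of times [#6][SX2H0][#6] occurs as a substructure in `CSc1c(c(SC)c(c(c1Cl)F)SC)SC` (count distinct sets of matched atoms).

4

[#6][SX2H0][#6] is the SMARTS for a thioether: an aliphatic sulfur bridging two carbons with no H on the sulfur.
The molecule carries 4 separate instances of a methylthio ether (-SCH3) meeting every constraint; each maps to a distinct set of atoms, giving 4 matches.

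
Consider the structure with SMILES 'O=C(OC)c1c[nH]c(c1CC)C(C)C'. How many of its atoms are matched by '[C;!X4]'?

1

The query [C;!X4] means: aliphatic carbon that does not have four total connections.
Check the 14 heavy atoms by environment: 1× n (aromatic, X3) → no; 4× c (aromatic, X3) → no; 6× C (X4) → no; 1× C (X3) → match; 1× O (X1) → no; 1× O (X2) → no.
That gives 1 matching atom.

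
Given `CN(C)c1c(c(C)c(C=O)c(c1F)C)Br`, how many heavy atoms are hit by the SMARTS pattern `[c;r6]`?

6

Check the 15 heavy atoms by environment: 6× c (aromatic, in 6-ring) → match; 1× Br (acyclic) → no; 1× N (acyclic) → no; 5× C (acyclic) → no; 1× O (acyclic) → no; 1× F (acyclic) → no.
That gives 6 matching atoms.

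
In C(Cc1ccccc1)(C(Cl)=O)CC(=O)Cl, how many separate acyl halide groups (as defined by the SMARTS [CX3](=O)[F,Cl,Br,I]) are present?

2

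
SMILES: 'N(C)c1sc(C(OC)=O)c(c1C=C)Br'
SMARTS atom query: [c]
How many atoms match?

The query [c] means: lowercase c matches aromatic carbon only.
Check the 14 heavy atoms by environment: 1× s (aromatic) → no; 4× c (aromatic) → match; 5× C → no; 2× O → no; 1× Br → no; 1× N → no.
That gives 4 matching atoms.

4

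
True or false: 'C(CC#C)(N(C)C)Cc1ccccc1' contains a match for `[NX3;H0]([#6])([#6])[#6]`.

The pattern [NX3;H0]([#6])([#6])[#6] describes a trivalent nitrogen with no H, bonded to three carbons — a tertiary amine.
The molecule carries a dimethylamino group (-N(CH3)2), whose atoms satisfy every constraint of the query, so the pattern matches.

True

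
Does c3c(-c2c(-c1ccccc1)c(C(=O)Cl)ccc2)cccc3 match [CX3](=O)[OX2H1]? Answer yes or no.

The pattern [CX3](=O)[OX2H1] describes an sp2 carbon double-bonded to O and single-bonded to an -OH oxygen — a carboxylic acid.
The closest candidate here is an acyl chloride (-C(=O)Cl), but the carbonyl is bonded to Cl, not to an -OH oxygen. No other fragment satisfies the full query, so there is no match.

No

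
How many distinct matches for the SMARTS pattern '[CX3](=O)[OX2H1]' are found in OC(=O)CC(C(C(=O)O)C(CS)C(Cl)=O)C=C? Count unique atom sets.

2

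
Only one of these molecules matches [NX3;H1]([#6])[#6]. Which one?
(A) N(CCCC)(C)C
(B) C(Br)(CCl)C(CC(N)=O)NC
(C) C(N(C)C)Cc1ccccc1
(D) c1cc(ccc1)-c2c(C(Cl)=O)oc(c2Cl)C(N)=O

B

[NX3;H1]([#6])[#6] describes a trivalent nitrogen with one H, bonded to two carbons (a secondary amine).
(A) has a dimethylamino group (-N(CH3)2) but the nitrogen has H0, not H1.
(B) contains an N-methylamino group (-NHCH3), which satisfies every atom and bond constraint.
(C) has a dimethylamino group (-N(CH3)2) but the nitrogen has H0, not H1.
(D) has a primary amide (-C(=O)NH2) but the -C(=O)NH2 nitrogen has H2, not H1.
So the answer is (B).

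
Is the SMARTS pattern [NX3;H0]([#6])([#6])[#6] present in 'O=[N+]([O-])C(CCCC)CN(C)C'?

The pattern [NX3;H0]([#6])([#6])[#6] describes a trivalent nitrogen with no H, bonded to three carbons — a tertiary amine.
The molecule carries a dimethylamino group (-N(CH3)2), whose atoms satisfy every constraint of the query, so the pattern matches.

Yes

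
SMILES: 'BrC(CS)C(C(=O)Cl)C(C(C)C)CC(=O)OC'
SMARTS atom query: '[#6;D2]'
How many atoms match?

The query [#6;D2] means: any carbon bonded to exactly two heavy atoms.
Check the 17 heavy atoms by environment: 2× C (D2) → match; 6× C (D3) → no; 2× O (D1) → no; 1× Cl (D1) → no; 1× Br (D1) → no; 3× C (D1) → no; 1× O (D2) → no; 1× S (D1) → no.
That gives 2 matching atoms.

2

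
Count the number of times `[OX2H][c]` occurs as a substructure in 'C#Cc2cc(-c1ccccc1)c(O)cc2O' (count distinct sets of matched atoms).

[OX2H][c] is the SMARTS for a phenol: a hydroxyl oxygen attached to an aromatic carbon.
The molecule carries 2 separate instances of a hydroxyl group (-OH) meeting every constraint; each maps to a distinct set of atoms, giving 2 matches.

2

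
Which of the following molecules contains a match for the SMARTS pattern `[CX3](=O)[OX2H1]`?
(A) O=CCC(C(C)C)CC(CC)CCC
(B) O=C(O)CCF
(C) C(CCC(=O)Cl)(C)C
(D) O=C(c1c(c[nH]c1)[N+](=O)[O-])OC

[CX3](=O)[OX2H1] describes an sp2 carbon double-bonded to O and single-bonded to an -OH oxygen (a carboxylic acid).
(A) has an aldehyde (-CHO) but there is no singly-bonded oxygen on the carbonyl carbon.
(B) contains a carboxylic acid group (-C(=O)OH), which satisfies every atom and bond constraint.
(C) has an acyl chloride (-C(=O)Cl) but the carbonyl is bonded to Cl, not to an -OH oxygen.
(D) has a methyl-ester group (-C(=O)OCH3) but the singly-bonded O has no H (OX2H0, not OX2H1).
So the answer is (B).

B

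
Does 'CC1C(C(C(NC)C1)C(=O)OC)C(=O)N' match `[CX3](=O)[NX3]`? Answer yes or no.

The pattern [CX3](=O)[NX3] describes a carbonyl carbon bonded to a trivalent nitrogen — an amide.
The molecule carries a primary amide (-C(=O)NH2), whose atoms satisfy every constraint of the query, so the pattern matches.

Yes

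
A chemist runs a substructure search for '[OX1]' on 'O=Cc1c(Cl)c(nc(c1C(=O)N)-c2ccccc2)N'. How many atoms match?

2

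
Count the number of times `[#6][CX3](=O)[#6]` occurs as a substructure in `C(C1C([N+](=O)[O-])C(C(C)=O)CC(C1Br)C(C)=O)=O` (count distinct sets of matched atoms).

2

[#6][CX3](=O)[#6] is the SMARTS for a ketone: a carbonyl carbon (no H) flanked by two carbons.
The molecule carries 2 separate instances of an acetyl/ketone group (-C(=O)CH3) meeting every constraint; each maps to a distinct set of atoms, giving 2 matches.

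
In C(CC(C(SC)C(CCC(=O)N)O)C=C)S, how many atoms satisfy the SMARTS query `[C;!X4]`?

3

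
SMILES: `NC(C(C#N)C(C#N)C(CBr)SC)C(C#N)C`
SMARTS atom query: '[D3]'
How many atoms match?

5

Check the 17 heavy atoms by environment: 2× C (D1) → no; 5× C (D3) → match; 4× C (D2) → no; 4× N (D1) → no; 1× Br (D1) → no; 1× S (D2) → no.
That gives 5 matching atoms.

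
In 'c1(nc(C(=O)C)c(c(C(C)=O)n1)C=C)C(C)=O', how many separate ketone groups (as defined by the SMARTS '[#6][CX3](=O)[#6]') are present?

3

[#6][CX3](=O)[#6] is the SMARTS for a ketone: a carbonyl carbon (no H) flanked by two carbons.
The molecule carries 3 separate instances of an acetyl/ketone group (-C(=O)CH3) meeting every constraint; each maps to a distinct set of atoms, giving 3 matches.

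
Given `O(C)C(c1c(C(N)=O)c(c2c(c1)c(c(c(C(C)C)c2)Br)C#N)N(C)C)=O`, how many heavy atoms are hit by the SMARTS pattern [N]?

3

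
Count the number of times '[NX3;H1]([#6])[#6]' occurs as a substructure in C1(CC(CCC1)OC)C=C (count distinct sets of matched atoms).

0

[NX3;H1]([#6])[#6] is the SMARTS for a secondary amine: a trivalent nitrogen with one H, bonded to two carbons.
No fragment in the molecule satisfies every constraint, giving 0 matches.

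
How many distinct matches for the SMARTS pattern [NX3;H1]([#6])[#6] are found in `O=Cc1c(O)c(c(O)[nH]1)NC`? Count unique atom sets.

1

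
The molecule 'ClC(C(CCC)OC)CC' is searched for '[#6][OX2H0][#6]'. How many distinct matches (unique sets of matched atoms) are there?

[#6][OX2H0][#6] is the SMARTS for an ether: an aliphatic oxygen bridging two carbons with no H on the oxygen.
Exactly one fragment in the molecule meets all constraints, giving 1 match.

1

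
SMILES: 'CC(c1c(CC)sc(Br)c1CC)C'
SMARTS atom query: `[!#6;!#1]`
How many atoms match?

The query [!#6;!#1] means: not carbon and not hydrogen — any heteroatom.
Check the 13 heavy atoms by environment: 1× s (aromatic) → match; 4× c (aromatic) → no; 7× C → no; 1× Br → match.
Summing the matching environments: 1 + 1 = 2 matching atoms.

2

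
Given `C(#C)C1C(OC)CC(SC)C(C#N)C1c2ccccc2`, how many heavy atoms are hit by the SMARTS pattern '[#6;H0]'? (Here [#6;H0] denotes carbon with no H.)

The query [#6;H0] means: any carbon with no attached hydrogen.
Check the 20 heavy atoms by environment: 6× C (H1) → no; 1× C (H2) → no; 1× S (H0) → no; 2× C (H3) → no; 1× O (H0) → no; 1× c (aromatic, H0) → match; 5× c (aromatic, H1) → no; 2× C (H0) → match; 1× N (H0) → no.
Summing the matching environments: 1 + 2 = 3 matching atoms.

3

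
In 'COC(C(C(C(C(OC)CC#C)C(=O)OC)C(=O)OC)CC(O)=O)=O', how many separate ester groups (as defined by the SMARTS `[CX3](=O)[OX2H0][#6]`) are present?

3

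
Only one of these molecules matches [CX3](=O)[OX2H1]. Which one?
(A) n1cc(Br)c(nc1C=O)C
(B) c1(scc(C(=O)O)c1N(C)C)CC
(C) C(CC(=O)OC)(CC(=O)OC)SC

B

[CX3](=O)[OX2H1] describes an sp2 carbon double-bonded to O and single-bonded to an -OH oxygen (a carboxylic acid).
(A) has an aldehyde (-CHO) but there is no singly-bonded oxygen on the carbonyl carbon.
(B) contains a carboxylic acid group (-C(=O)OH), which satisfies every atom and bond constraint.
(C) has a methyl-ester group (-C(=O)OCH3) but the singly-bonded O has no H (OX2H0, not OX2H1).
So the answer is (B).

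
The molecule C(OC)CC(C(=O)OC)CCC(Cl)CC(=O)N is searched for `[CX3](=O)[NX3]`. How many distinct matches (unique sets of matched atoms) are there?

1

[CX3](=O)[NX3] is the SMARTS for an amide: a carbonyl carbon bonded to a trivalent nitrogen.
Exactly one fragment in the molecule meets all constraints, giving 1 match.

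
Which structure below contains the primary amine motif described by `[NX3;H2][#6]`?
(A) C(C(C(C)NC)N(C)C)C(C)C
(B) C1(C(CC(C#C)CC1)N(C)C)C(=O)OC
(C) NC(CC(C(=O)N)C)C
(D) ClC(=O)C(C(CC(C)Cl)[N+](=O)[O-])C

C

[NX3;H2][#6] describes a trivalent nitrogen with two H attached to carbon (a primary amine).
(A) has an N-methylamino group (-NHCH3) but the nitrogen bears two carbons and only one H (H1), not H2.
(B) has a dimethylamino group (-N(CH3)2) but the nitrogen has H0, not H2.
(C) contains a primary amino group (-NH2), which satisfies every atom and bond constraint.
(D) has a nitro group (-[N+](=O)[O-]) but the nitrogen is [N+] with no H, not NX3H2.
So the answer is (C).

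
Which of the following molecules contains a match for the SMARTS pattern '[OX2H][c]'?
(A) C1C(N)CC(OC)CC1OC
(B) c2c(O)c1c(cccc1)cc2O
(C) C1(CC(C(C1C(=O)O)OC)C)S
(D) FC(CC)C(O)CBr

[OX2H][c] describes a hydroxyl oxygen attached to an aromatic carbon (a phenol).
(A) has a methoxy ether (-OCH3) but the oxygen has H0, not H1.
(B) contains a hydroxyl group (-OH), which satisfies every atom and bond constraint.
(C) has a methoxy ether (-OCH3) but the oxygen has H0, not H1.
(D) has a hydroxyl group (-OH) but the -OH is on an aliphatic carbon, not an aromatic c.
So the answer is (B).

B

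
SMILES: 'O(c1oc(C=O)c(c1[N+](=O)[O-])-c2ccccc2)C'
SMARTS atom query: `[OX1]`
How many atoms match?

The query [OX1] means: aliphatic oxygen with one total connection — typically a carbonyl =O or an oxide.
Check the 18 heavy atoms by environment: 1× o (aromatic, X2) → no; 10× c (aromatic, X3) → no; 1× O (X2) → no; 1× C (X4) → no; 1× N (charge +1, X3) → no; 1× O (charge -1, X1) → match; 2× O (X1) → match; 1× C (X3) → no.
Summing the matching environments: 1 + 2 = 3 matching atoms.

3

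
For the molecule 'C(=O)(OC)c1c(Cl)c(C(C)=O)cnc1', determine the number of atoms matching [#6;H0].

5

The query [#6;H0] means: any carbon with no attached hydrogen.
Check the 14 heavy atoms by environment: 1× n (aromatic, H0) → no; 2× c (aromatic, H1) → no; 3× c (aromatic, H0) → match; 2× C (H0) → match; 3× O (H0) → no; 2× C (H3) → no; 1× Cl (H0) → no.
Summing the matching environments: 3 + 2 = 5 matching atoms.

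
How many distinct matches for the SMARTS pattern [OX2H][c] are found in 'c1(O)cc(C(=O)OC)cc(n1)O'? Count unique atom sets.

2

[OX2H][c] is the SMARTS for a phenol: a hydroxyl oxygen attached to an aromatic carbon.
The molecule carries 2 separate instances of a hydroxyl group (-OH) meeting every constraint; each maps to a distinct set of atoms, giving 2 matches.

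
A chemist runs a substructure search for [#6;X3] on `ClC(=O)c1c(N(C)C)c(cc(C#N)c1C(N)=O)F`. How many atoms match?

8

Check the 18 heavy atoms by environment: 6× c (aromatic, X3) → match; 2× C (X3) → match; 2× O (X1) → no; 2× N (X3) → no; 1× C (X2) → no; 1× N (X1) → no; 2× C (X4) → no; 1× Cl (X1) → no; 1× F (X1) → no.
Summing the matching environments: 6 + 2 = 8 matching atoms.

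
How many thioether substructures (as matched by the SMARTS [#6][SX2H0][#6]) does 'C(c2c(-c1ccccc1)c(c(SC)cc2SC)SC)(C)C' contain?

[#6][SX2H0][#6] is the SMARTS for a thioether: an aliphatic sulfur bridging two carbons with no H on the sulfur.
The molecule carries 3 separate instances of a methylthio ether (-SCH3) meeting every constraint; each maps to a distinct set of atoms, giving 3 matches.

3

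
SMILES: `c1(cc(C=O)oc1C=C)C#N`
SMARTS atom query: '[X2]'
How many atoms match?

2

Check the 11 heavy atoms by environment: 1× o (aromatic, X2) → match; 4× c (aromatic, X3) → no; 3× C (X3) → no; 1× O (X1) → no; 1× C (X2) → match; 1× N (X1) → no.
Summing the matching environments: 1 + 1 = 2 matching atoms.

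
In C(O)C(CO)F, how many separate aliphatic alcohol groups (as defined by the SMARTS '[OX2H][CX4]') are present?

[OX2H][CX4] is the SMARTS for an aliphatic alcohol: a hydroxyl oxygen bound to an sp3 (X4) carbon.
The molecule carries 2 separate instances of a hydroxyl group (-OH) meeting every constraint; each maps to a distinct set of atoms, giving 2 matches.

2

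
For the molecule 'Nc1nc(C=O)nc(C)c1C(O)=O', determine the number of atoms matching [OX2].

1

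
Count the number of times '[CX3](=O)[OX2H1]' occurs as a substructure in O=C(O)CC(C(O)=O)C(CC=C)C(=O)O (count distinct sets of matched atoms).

3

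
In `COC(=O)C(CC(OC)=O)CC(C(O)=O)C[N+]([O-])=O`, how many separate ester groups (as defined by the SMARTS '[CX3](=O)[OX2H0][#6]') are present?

[CX3](=O)[OX2H0][#6] is the SMARTS for an ester: a carbonyl carbon bonded to an oxygen that is itself bonded to carbon (no H on that O).
The molecule carries 2 separate instances of a methyl-ester group (-C(=O)OCH3) meeting every constraint; each maps to a distinct set of atoms, giving 2 matches.

2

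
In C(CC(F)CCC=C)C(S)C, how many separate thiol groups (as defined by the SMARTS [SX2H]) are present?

[SX2H] is the SMARTS for a thiol: an aliphatic sulfur with two connections, one being H.
Exactly one fragment in the molecule meets all constraints, giving 1 match.

1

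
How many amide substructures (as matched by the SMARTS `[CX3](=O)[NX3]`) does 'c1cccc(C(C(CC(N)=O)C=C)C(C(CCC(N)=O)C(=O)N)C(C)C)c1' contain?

3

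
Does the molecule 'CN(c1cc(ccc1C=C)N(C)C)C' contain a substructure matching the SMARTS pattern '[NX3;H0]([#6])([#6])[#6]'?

The pattern [NX3;H0]([#6])([#6])[#6] describes a trivalent nitrogen with no H, bonded to three carbons — a tertiary amine.
The molecule carries a dimethylamino group (-N(CH3)2), whose atoms satisfy every constraint of the query, so the pattern matches.

Yes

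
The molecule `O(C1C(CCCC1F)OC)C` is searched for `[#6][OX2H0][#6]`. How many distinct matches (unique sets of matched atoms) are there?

2

[#6][OX2H0][#6] is the SMARTS for an ether: an aliphatic oxygen bridging two carbons with no H on the oxygen.
The molecule carries 2 separate instances of a methoxy ether (-OCH3) meeting every constraint; each maps to a distinct set of atoms, giving 2 matches.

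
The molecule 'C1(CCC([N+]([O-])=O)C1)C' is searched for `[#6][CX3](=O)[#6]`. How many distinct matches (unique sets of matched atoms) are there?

0

[#6][CX3](=O)[#6] is the SMARTS for a ketone: a carbonyl carbon (no H) flanked by two carbons.
No fragment in the molecule satisfies every constraint, giving 0 matches.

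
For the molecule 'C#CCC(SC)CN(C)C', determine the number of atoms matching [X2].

The query [X2] means: any atom with exactly two total connections (bonds + H).
Check the 10 heavy atoms by environment: 6× C (X4) → no; 1× S (X2) → match; 2× C (X2) → match; 1× N (X3) → no.
Summing the matching environments: 1 + 2 = 3 matching atoms.

3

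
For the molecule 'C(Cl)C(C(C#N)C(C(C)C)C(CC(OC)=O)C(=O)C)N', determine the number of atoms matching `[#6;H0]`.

The query [#6;H0] means: any carbon with no attached hydrogen.
Check the 20 heavy atoms by environment: 2× C (H2) → no; 5× C (H1) → no; 1× N (H2) → no; 4× C (H3) → no; 3× C (H0) → match; 1× N (H0) → no; 1× Cl (H0) → no; 3× O (H0) → no.
That gives 3 matching atoms.

3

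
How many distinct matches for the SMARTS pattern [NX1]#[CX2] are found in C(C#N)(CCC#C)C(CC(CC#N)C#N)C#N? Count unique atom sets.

4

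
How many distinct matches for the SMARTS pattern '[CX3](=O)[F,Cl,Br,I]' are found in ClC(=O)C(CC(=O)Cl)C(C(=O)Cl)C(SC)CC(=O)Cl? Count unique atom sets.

[CX3](=O)[F,Cl,Br,I] is the SMARTS for an acyl halide: a carbonyl carbon bonded to a halogen.
The molecule carries 4 separate instances of an acyl chloride (-C(=O)Cl) meeting every constraint; each maps to a distinct set of atoms, giving 4 matches.

4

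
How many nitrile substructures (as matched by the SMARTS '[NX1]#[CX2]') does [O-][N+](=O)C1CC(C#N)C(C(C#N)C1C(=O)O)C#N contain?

[NX1]#[CX2] is the SMARTS for a nitrile: a nitrogen triple-bonded to a two-connected carbon.
The molecule carries 3 separate instances of a nitrile (-C#N) meeting every constraint; each maps to a distinct set of atoms, giving 3 matches.

3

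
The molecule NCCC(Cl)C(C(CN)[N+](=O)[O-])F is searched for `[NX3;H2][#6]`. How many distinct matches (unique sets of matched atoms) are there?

2

[NX3;H2][#6] is the SMARTS for a primary amine: a trivalent nitrogen with two H attached to carbon.
The molecule carries 2 separate instances of a primary amino group (-NH2) meeting every constraint; each maps to a distinct set of atoms, giving 2 matches.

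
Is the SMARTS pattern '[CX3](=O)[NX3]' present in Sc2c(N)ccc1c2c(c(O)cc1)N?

No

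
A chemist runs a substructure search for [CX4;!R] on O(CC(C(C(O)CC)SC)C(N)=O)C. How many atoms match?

8

The query [CX4;!R] means: aliphatic carbon with four total connections, not in a ring.
Check the 14 heavy atoms by environment: 8× C (X4, acyclic) → match; 1× S (X2, acyclic) → no; 1× C (X3, acyclic) → no; 1× O (X1, acyclic) → no; 1× N (X3, acyclic) → no; 2× O (X2, acyclic) → no.
That gives 8 matching atoms.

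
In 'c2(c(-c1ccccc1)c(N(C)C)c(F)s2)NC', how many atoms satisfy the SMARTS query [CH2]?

The query [CH2] means: aliphatic carbon with exactly two hydrogens.
Check the 17 heavy atoms by environment: 1× s (aromatic, H0) → no; 5× c (aromatic, H0) → no; 1× N (H1) → no; 3× C (H3) → no; 1× N (H0) → no; 5× c (aromatic, H1) → no; 1× F (H0) → no.
No environment satisfies the query, so 0 matching atoms.

0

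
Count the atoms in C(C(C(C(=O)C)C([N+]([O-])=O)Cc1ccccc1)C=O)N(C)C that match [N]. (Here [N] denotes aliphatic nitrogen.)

2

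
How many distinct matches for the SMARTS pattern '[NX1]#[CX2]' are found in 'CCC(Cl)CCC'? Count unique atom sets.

[NX1]#[CX2] is the SMARTS for a nitrile: a nitrogen triple-bonded to a two-connected carbon.
No fragment in the molecule satisfies every constraint, giving 0 matches.

0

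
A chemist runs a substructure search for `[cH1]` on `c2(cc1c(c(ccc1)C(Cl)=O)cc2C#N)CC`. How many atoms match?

5

Check the 17 heavy atoms by environment: 5× c (aromatic, H0) → no; 5× c (aromatic, H1) → match; 2× C (H0) → no; 1× N (H0) → no; 1× C (H2) → no; 1× C (H3) → no; 1× O (H0) → no; 1× Cl (H0) → no.
That gives 5 matching atoms.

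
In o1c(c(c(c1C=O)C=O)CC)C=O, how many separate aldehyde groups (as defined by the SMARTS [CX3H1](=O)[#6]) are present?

[CX3H1](=O)[#6] is the SMARTS for an aldehyde: an sp2 carbon with one H, double-bonded to O and single-bonded to carbon.
The molecule carries 3 separate instances of an aldehyde (-CHO) meeting every constraint; each maps to a distinct set of atoms, giving 3 matches.

3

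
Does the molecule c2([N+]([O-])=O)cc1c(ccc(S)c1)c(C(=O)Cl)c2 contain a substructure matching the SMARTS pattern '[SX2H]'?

Yes

The pattern [SX2H] describes an aliphatic sulfur with two connections, one being H — a thiol.
The molecule carries a thiol (-SH), whose atoms satisfy every constraint of the query, so the pattern matches.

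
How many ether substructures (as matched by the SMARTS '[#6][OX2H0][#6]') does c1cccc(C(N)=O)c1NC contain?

[#6][OX2H0][#6] is the SMARTS for an ether: an aliphatic oxygen bridging two carbons with no H on the oxygen.
No fragment in the molecule satisfies every constraint, giving 0 matches.

0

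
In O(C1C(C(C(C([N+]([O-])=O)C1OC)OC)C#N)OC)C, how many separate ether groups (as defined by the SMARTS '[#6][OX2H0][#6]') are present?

4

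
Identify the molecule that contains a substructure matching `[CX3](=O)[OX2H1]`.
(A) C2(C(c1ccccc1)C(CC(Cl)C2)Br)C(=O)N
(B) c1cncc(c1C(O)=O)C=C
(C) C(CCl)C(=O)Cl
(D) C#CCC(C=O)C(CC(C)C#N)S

B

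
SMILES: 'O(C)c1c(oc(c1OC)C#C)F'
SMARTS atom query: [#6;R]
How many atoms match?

4

The query [#6;R] means: carbon that is part of a ring.
Check the 12 heavy atoms by environment: 1× o (aromatic, in 5-ring) → no; 4× c (aromatic, in 5-ring) → match; 4× C (acyclic) → no; 2× O (acyclic) → no; 1× F (acyclic) → no.
That gives 4 matching atoms.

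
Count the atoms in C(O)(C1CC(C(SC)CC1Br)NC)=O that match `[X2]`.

2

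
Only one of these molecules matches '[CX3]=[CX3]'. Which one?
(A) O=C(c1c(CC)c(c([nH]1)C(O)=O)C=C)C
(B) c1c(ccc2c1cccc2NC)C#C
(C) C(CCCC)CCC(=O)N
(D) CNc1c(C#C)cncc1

[CX3]=[CX3] describes a non-aromatic C=C double bond between two sp2 carbons (an alkene).
(A) contains a vinyl group (-CH=CH2), which satisfies every atom and bond constraint.
(B) has an ethynyl group (-C#CH) but the C-C bond is a triple bond, not a double bond.
(C) has an ethyl group (-CH2CH3) but its C-C bond is a single bond between CX4 carbons, not CX3=CX3.
(D) has an ethynyl group (-C#CH) but the C-C bond is a triple bond, not a double bond.
So the answer is (A).

A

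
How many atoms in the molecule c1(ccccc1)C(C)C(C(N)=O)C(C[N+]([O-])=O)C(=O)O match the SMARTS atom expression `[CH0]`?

2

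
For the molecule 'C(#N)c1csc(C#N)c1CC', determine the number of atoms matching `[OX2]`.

0

Check the 11 heavy atoms by environment: 1× s (aromatic, X2) → no; 4× c (aromatic, X3) → no; 2× C (X4) → no; 2× C (X2) → no; 2× N (X1) → no.
No environment satisfies the query, so 0 matching atoms.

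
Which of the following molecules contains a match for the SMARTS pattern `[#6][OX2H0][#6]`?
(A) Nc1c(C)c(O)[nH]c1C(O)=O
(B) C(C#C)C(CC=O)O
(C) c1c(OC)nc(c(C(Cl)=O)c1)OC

C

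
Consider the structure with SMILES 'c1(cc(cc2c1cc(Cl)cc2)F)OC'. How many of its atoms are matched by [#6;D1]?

Check the 14 heavy atoms by environment: 5× c (aromatic, D3) → no; 5× c (aromatic, D2) → no; 1× Cl (D1) → no; 1× O (D2) → no; 1× C (D1) → match; 1× F (D1) → no.
That gives 1 matching atom.

1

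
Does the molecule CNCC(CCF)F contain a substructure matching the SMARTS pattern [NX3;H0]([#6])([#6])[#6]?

No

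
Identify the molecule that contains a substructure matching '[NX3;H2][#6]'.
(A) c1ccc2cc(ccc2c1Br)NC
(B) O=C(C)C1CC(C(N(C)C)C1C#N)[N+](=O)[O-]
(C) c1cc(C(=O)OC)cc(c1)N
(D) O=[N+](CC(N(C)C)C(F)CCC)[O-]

[NX3;H2][#6] describes a trivalent nitrogen with two H attached to carbon (a primary amine).
(A) has an N-methylamino group (-NHCH3) but the nitrogen bears two carbons and only one H (H1), not H2.
(B) has a nitro group (-[N+](=O)[O-]) but the nitrogen is [N+] with no H, not NX3H2.
(C) contains a primary amino group (-NH2), which satisfies every atom and bond constraint.
(D) has a nitro group (-[N+](=O)[O-]) but the nitrogen is [N+] with no H, not NX3H2.
So the answer is (C).

C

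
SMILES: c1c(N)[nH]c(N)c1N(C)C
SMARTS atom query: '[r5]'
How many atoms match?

5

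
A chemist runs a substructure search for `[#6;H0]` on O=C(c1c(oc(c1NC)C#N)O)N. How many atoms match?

Check the 13 heavy atoms by environment: 1× o (aromatic, H0) → no; 4× c (aromatic, H0) → match; 1× O (H1) → no; 2× C (H0) → match; 1× N (H0) → no; 1× O (H0) → no; 1× N (H2) → no; 1× N (H1) → no; 1× C (H3) → no.
Summing the matching environments: 4 + 2 = 6 matching atoms.

6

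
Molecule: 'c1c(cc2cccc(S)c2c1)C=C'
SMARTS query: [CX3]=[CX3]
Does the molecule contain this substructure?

Yes

The pattern [CX3]=[CX3] describes a non-aromatic C=C double bond between two sp2 carbons — an alkene.
The molecule carries a vinyl group (-CH=CH2), whose atoms satisfy every constraint of the query, so the pattern matches.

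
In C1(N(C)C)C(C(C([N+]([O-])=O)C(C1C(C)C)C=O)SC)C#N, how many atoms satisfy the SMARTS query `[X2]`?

2

The query [X2] means: any atom with exactly two total connections (bonds + H).
Check the 21 heavy atoms by environment: 12× C (X4) → no; 1× N (charge +1, X3) → no; 1× O (charge -1, X1) → no; 2× O (X1) → no; 1× S (X2) → match; 1× C (X2) → match; 1× N (X1) → no; 1× C (X3) → no; 1× N (X3) → no.
Summing the matching environments: 1 + 1 = 2 matching atoms.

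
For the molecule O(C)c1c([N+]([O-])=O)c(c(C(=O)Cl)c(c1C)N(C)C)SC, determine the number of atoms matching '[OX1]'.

3

The query [OX1] means: aliphatic oxygen with one total connection — typically a carbonyl =O or an oxide.
Check the 20 heavy atoms by environment: 6× c (aromatic, X3) → no; 1× C (X3) → no; 2× O (X1) → match; 1× Cl (X1) → no; 1× O (X2) → no; 5× C (X4) → no; 1× S (X2) → no; 1× N (X3) → no; 1× N (charge +1, X3) → no; 1× O (charge -1, X1) → match.
Summing the matching environments: 2 + 1 = 3 matching atoms.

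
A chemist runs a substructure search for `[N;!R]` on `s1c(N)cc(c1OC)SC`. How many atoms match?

1

The query [N;!R] means: aliphatic nitrogen not in a ring.
Check the 10 heavy atoms by environment: 1× s (aromatic, in 5-ring) → no; 4× c (aromatic, in 5-ring) → no; 1× N (acyclic) → match; 1× O (acyclic) → no; 2× C (acyclic) → no; 1× S (acyclic) → no.
That gives 1 matching atom.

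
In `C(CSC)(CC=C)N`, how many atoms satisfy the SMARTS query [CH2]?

3

The query [CH2] means: aliphatic carbon with exactly two hydrogens.
Check the 8 heavy atoms by environment: 3× C (H2) → match; 2× C (H1) → no; 1× S (H0) → no; 1× C (H3) → no; 1× N (H2) → no.
That gives 3 matching atoms.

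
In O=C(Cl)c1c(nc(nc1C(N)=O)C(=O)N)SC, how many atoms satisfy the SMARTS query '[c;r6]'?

4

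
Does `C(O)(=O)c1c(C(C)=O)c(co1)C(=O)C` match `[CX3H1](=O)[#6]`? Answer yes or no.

The pattern [CX3H1](=O)[#6] describes an sp2 carbon with one H, double-bonded to O and single-bonded to carbon — an aldehyde.
The closest candidate here is a carboxylic acid group (-C(=O)OH), but the carbonyl carbon has H0 and is bonded to O, not H1. No other fragment satisfies the full query, so there is no match.

No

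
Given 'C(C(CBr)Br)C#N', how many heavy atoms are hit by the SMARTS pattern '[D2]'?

3

Check the 7 heavy atoms by environment: 3× C (D2) → match; 1× C (D3) → no; 1× N (D1) → no; 2× Br (D1) → no.
That gives 3 matching atoms.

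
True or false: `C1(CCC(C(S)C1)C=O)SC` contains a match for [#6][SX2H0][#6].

True

The pattern [#6][SX2H0][#6] describes an aliphatic sulfur bridging two carbons with no H on the sulfur — a thioether.
The molecule carries a methylthio ether (-SCH3), whose atoms satisfy every constraint of the query, so the pattern matches.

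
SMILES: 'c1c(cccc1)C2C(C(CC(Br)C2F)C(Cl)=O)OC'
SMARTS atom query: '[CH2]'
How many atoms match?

1

Check the 19 heavy atoms by environment: 5× C (H1) → no; 1× C (H2) → match; 1× Br (H0) → no; 1× c (aromatic, H0) → no; 5× c (aromatic, H1) → no; 1× F (H0) → no; 1× C (H0) → no; 2× O (H0) → no; 1× Cl (H0) → no; 1× C (H3) → no.
That gives 1 matching atom.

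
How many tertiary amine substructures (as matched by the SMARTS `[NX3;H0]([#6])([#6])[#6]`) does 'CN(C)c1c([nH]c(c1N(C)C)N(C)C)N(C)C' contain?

4

[NX3;H0]([#6])([#6])[#6] is the SMARTS for a tertiary amine: a trivalent nitrogen with no H, bonded to three carbons.
The molecule carries 4 separate instances of a dimethylamino group (-N(CH3)2) meeting every constraint; each maps to a distinct set of atoms, giving 4 matches.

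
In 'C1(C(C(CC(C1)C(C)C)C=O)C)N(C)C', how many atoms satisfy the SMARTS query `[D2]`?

3

The query [D2] means: atom with exactly two heavy-atom neighbours.
Check the 15 heavy atoms by environment: 5× C (D3) → no; 3× C (D2) → match; 1× O (D1) → no; 5× C (D1) → no; 1× N (D3) → no.
That gives 3 matching atoms.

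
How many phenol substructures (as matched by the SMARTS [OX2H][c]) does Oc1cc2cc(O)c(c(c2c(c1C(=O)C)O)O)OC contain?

[OX2H][c] is the SMARTS for a phenol: a hydroxyl oxygen attached to an aromatic carbon.
The molecule carries 4 separate instances of a hydroxyl group (-OH) meeting every constraint; each maps to a distinct set of atoms, giving 4 matches.

4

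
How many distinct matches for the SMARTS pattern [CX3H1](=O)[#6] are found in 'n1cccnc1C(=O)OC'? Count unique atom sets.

0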